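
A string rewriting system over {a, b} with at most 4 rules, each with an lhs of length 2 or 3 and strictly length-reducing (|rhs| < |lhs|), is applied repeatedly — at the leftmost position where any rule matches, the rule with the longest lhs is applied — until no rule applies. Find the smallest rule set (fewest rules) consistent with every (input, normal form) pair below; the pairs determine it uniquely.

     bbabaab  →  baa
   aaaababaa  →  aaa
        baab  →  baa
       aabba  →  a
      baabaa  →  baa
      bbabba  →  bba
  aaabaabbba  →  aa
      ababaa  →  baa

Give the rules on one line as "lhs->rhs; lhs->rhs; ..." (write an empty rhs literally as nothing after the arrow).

ab->a; aba->; bab->

  | bbabaab => baab => baa
  | aaaababaa => aaabaa => aaa
  | baab => baa
  | aabba => aaba => a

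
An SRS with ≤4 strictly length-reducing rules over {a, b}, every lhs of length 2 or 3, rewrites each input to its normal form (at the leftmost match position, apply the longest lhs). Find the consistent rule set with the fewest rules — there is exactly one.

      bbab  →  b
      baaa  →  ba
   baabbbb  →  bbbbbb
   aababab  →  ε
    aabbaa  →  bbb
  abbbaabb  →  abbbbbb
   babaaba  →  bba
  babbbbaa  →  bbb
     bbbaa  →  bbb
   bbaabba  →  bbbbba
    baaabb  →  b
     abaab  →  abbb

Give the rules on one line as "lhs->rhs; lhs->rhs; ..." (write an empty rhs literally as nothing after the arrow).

aa->; aab->bb; bab->

  | bbab => b
  | baaa => ba
  | baabbbb => bbbbbb
  | aababab => bbabab => bab => ε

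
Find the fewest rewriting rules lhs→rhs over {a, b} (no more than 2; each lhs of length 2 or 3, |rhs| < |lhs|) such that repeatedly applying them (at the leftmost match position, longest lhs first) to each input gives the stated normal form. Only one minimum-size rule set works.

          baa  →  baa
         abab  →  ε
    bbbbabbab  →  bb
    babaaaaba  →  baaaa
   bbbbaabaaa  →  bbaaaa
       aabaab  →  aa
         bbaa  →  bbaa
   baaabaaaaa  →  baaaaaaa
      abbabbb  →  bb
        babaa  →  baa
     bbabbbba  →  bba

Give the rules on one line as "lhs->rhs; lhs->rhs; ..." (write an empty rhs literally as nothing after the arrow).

  | baa
  | abab => ab => ε
  | bbbbabbab => bbbabbab => bbabbab => bbbab => bbab => bb
  | babaaaaba => baaaaba => baaaa

ab->; bbb->bb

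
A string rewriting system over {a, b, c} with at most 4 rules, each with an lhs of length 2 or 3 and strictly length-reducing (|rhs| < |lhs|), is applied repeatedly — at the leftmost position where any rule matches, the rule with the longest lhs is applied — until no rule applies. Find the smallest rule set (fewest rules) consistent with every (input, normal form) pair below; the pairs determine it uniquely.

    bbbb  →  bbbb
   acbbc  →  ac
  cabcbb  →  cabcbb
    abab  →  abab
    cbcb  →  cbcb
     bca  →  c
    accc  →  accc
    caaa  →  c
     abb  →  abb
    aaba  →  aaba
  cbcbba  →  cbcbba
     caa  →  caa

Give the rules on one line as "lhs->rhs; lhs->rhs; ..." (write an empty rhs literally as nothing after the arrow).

aaa->; bbc->; bca->c

  | bbbb
  | acbbc => ac
  | cabcbb
  | abab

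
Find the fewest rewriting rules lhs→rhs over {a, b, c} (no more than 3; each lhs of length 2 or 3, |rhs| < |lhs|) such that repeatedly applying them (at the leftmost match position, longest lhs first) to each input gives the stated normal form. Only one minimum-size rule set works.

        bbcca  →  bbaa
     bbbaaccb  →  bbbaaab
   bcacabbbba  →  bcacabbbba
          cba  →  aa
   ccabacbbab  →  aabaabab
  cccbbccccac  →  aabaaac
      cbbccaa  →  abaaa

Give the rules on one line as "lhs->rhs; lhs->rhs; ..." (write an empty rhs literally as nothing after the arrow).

  | bbcca => bbaa
  | bbbaaccb => bbbaaab
  | bcacabbbba
  | cba => aa

cb->a; cc->a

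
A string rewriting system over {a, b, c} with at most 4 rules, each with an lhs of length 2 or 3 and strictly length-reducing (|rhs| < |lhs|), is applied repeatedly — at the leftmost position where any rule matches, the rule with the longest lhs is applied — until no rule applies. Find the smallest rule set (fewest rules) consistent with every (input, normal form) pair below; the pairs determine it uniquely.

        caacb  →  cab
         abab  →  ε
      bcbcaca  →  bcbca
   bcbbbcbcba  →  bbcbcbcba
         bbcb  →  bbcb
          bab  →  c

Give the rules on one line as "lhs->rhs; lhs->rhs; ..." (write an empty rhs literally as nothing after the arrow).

ac->; bab->c; cbb->bc

  | caacb => cab
  | abab => ac => ε
  | bcbcaca => bcbca
  | bcbbbcbcba => bbcbcbcba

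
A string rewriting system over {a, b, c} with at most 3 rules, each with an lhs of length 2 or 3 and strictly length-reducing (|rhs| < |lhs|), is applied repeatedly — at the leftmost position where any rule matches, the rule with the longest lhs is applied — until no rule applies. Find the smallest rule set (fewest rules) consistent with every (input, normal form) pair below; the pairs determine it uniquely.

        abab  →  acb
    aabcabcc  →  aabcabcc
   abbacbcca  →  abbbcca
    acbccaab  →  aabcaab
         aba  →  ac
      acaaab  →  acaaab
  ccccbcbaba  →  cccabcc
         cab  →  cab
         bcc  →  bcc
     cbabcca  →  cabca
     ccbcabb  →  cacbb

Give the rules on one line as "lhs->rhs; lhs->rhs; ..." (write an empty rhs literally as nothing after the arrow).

ba->c; bac->b; cbc->ab

  | abab => acb
  | aabcabcc
  | abbacbcca => abbbcca
  | acbccaab => aabcaab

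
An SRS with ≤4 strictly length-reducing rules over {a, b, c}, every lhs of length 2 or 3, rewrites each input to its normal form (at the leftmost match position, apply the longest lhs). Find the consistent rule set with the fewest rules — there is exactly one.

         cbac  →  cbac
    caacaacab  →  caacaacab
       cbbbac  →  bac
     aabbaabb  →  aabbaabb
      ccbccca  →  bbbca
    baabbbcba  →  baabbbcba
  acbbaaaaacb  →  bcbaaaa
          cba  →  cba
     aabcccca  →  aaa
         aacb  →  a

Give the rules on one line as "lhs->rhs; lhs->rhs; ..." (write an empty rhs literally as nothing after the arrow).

abc->a; acb->bc; cbb->; cc->b

  | cbac
  | caacaacab
  | cbbbac => bac
  | aabbaabb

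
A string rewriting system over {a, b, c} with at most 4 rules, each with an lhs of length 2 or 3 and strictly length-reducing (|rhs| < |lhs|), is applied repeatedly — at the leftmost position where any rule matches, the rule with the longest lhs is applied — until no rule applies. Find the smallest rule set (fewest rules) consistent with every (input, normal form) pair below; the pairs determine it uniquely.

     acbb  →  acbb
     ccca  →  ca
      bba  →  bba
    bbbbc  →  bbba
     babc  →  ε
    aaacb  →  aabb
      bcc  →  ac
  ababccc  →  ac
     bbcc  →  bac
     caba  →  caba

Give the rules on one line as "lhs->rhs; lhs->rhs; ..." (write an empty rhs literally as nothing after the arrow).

  | acbb
  | ccca => cca => ca
  | bba
  | bbbbc => bbba

aac->ab; baa->; bc->a; cc->c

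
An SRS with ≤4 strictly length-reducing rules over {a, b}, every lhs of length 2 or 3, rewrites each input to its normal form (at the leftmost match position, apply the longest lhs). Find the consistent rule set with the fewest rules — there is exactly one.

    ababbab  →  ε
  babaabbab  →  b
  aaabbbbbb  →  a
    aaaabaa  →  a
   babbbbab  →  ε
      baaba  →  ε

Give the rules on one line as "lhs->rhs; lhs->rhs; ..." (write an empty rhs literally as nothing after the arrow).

ab->b; ba->; bab->; bb->a

  | ababbab => babbab => bab => ε
  | babaabbab => aabbab => abbab => bbab => aab => ab => b
  | aaabbbbbb => aabbbbbb => abbbbbb => bbbbbb => abbbb => bbbb => abb => bb => a
  | aaaabaa => aaabaa => aabaa => abaa => baa => a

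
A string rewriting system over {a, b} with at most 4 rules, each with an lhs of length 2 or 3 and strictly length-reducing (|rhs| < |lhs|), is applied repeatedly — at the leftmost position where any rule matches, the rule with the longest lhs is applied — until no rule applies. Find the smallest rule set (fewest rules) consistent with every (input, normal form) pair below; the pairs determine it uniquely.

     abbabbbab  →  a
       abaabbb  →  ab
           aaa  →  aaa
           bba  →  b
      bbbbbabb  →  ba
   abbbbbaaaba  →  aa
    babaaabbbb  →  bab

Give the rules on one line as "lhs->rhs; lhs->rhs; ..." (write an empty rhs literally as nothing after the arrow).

  | abbabbbab => abbbbab => abbab => abb => a
  | abaabbb => abbb => ab
  | aaa
  | bba => b

aab->a; aba->; bb->; bba->b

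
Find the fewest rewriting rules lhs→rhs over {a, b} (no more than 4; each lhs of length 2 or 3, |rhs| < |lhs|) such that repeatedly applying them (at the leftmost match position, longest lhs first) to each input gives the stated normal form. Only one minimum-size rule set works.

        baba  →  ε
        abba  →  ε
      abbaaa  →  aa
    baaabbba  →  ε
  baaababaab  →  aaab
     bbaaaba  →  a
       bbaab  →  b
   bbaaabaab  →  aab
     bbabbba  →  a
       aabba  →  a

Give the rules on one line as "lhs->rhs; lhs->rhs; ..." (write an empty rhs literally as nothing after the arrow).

abb->b; ba->; bbb->a

  | baba => ba => ε
  | abba => ba => ε
  | abbaaa => baaa => aa
  | baaabbba => aabbba => abba => ba => ε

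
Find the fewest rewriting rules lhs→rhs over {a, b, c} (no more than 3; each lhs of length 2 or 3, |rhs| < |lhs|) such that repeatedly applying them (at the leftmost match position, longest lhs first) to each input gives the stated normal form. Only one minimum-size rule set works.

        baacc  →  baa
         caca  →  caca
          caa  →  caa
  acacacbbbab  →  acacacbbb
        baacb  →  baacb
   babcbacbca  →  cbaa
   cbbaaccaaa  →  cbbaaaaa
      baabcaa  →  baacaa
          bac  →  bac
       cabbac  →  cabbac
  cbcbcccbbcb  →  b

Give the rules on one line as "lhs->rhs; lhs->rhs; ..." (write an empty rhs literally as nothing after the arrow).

  | baacc => baa
  | caca
  | caa
  | acacacbbbab => acacacbbb

bab->b; bc->c; cc->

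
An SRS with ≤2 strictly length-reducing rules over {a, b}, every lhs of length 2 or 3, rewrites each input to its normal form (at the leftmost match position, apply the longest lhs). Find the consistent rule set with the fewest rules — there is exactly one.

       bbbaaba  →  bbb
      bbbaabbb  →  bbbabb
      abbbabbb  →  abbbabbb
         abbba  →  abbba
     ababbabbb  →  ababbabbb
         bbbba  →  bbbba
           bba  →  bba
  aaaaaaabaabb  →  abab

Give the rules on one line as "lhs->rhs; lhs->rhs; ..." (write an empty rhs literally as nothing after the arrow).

  | bbbaaba => bbbaa => bbb
  | bbbaabbb => bbbabb
  | abbbabbb
  | abbba

aa->; aab->a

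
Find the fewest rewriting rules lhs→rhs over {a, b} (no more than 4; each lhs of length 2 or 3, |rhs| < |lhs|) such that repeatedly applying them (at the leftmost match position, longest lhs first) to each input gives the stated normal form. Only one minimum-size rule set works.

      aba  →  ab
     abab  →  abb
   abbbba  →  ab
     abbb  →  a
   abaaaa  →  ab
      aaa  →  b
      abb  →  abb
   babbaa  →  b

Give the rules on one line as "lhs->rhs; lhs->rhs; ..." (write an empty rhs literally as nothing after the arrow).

aa->b; ba->b; bbb->

  | aba => ab
  | abab => abb
  | abbbba => aba => ab
  | abbb => a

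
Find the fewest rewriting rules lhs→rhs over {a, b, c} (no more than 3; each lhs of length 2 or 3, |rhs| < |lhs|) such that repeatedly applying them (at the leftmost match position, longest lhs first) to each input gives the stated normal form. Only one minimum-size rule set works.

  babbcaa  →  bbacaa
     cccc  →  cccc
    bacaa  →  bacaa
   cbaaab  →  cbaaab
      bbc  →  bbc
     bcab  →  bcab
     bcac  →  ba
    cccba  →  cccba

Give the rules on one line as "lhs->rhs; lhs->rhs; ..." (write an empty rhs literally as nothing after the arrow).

abb->ba; cac->a

  | babbcaa => bbacaa
  | cccc
  | bacaa
  | cbaaab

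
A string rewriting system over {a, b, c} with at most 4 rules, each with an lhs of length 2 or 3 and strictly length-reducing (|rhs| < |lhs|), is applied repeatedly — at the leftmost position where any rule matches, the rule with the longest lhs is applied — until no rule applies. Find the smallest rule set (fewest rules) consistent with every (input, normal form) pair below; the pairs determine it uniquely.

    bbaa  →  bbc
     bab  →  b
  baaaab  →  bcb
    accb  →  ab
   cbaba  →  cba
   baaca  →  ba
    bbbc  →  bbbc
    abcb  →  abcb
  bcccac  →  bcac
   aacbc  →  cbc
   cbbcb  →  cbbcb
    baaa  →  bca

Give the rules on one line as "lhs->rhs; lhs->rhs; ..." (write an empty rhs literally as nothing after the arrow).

aa->; baa->bc; bab->b; cc->

  | bbaa => bbc
  | bab => b
  | baaaab => bcaab => bcb
  | accb => ab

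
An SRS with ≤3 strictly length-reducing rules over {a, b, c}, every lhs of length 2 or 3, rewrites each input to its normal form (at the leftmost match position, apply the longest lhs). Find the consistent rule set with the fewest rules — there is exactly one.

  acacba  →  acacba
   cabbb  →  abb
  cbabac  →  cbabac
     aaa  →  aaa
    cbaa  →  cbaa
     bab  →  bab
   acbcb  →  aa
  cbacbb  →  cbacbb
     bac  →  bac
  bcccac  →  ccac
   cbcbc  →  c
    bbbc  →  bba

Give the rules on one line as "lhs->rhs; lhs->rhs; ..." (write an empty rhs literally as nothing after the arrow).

  | acacba
  | cabbb => bcbb => abb
  | cbabac
  | aaa

bc->a; bcc->c; cab->bc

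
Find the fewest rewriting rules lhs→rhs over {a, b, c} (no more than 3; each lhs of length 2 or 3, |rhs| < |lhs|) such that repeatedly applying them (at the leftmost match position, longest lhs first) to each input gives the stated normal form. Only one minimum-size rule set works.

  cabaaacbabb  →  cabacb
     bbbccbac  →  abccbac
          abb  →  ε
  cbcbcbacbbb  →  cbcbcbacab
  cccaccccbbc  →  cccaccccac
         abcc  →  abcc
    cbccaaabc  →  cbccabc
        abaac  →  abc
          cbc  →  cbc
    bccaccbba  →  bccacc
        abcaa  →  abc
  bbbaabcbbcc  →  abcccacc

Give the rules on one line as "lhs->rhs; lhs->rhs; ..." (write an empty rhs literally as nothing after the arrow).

aa->; aab->cc; bb->a

  | cabaaacbabb => cabacbabb => cabacbaa => cabacb
  | bbbccbac => abccbac
  | abb => aa => ε
  | cbcbcbacbbb => cbcbcbacab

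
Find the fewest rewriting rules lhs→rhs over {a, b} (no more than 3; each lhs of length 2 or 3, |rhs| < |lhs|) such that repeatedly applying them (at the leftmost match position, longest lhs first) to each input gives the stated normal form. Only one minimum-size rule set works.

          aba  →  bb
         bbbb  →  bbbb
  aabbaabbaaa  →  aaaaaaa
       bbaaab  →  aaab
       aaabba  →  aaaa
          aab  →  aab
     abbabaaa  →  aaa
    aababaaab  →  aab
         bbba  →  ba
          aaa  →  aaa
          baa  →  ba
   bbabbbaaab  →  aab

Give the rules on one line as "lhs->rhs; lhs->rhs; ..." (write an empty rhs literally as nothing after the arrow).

aba->bb; baa->ba; bba->a

  | aba => bb
  | bbbb
  | aabbaabbaaa => aaaabbaaa => aaaaaaa
  | bbaaab => aaab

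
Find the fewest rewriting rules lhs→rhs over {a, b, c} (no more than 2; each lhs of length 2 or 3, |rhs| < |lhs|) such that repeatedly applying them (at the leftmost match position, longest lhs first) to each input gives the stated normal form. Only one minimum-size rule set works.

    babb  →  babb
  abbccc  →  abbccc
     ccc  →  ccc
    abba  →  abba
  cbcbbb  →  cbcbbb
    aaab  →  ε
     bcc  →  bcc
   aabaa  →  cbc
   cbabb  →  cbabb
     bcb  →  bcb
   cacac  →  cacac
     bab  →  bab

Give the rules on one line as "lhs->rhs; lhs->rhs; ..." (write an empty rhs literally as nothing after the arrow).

aa->c; cab->

  | babb
  | abbccc
  | ccc
  | abba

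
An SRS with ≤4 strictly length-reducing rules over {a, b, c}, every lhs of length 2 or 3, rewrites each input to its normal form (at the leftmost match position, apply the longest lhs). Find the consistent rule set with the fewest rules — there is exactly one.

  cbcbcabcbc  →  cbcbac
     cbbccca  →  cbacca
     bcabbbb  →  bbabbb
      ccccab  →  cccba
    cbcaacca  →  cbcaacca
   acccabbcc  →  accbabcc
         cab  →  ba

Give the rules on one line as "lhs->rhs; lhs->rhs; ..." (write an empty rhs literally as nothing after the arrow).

  | cbcbcabcbc => cbcbbacbc => cbcbbcc => cbcbac
  | cbbccca => cbacca
  | bcabbbb => bbabbb
  | ccccab => cccba

acb->c; bbc->ba; cab->ba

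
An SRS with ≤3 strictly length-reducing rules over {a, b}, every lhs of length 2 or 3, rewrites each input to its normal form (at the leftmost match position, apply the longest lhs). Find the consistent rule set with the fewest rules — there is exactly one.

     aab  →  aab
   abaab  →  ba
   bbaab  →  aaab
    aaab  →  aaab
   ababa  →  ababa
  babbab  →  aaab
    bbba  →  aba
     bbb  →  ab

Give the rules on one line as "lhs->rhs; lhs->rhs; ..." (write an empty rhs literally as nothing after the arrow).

  | aab
  | abaab => abb => ba
  | bbaab => aaab
  | aaab

abb->ba; baa->b; bb->a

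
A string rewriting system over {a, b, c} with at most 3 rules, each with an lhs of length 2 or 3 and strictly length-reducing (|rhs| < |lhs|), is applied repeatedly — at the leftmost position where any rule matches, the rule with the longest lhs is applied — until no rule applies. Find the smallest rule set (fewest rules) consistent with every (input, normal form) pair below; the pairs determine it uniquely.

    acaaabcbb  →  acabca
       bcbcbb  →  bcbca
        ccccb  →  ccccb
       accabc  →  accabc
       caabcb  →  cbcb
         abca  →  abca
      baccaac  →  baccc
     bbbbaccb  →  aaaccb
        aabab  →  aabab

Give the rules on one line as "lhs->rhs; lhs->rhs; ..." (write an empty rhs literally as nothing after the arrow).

  | acaaabcbb => acabcbb => acabca
  | bcbcbb => bcbca
  | ccccb
  | accabc

bb->a; caa->c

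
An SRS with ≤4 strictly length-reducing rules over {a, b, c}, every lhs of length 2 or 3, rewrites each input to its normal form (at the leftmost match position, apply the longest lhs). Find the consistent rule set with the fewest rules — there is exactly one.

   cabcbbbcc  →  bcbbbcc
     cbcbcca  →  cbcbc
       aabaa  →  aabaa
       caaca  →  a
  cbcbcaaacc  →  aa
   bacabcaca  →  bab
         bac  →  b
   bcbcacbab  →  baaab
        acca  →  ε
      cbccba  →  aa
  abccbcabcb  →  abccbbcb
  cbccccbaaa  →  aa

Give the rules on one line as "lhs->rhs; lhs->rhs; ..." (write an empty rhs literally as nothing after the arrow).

ac->; ca->; cba->aa

  | cabcbbbcc => bcbbbcc
  | cbcbcca => cbcbc
  | aabaa
  | caaca => aca => a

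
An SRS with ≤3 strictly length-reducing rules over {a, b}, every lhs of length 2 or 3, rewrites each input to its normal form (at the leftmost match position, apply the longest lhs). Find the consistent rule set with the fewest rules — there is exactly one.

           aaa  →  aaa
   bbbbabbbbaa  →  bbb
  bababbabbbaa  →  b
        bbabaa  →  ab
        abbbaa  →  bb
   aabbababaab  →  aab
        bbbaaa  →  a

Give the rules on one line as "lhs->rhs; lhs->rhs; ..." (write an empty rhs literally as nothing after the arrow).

abb->b; ba->a; baa->b

  | aaa
  | bbbbabbbbaa => bbbabbbbaa => bbabbbbaa => babbbbaa => abbbbaa => bbbaa => bbb
  | bababbabbbaa => ababbabbbaa => aabbabbbaa => ababbbaa => aabbbaa => abbaa => baa => b
  | bbabaa => babaa => abaa => ab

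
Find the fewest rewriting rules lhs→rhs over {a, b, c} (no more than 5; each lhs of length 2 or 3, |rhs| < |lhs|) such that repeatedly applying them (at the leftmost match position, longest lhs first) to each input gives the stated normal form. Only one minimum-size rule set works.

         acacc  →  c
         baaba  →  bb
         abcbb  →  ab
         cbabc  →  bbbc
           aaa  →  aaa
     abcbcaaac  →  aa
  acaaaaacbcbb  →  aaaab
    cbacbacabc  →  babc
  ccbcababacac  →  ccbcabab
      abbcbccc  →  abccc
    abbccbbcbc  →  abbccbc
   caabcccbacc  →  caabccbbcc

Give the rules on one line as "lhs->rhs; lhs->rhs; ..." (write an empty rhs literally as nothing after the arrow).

ac->; baa->c; bcb->; cba->bb

  | acacc => acc => c
  | baaba => cba => bb
  | abcbb => ab
  | cbabc => bbbc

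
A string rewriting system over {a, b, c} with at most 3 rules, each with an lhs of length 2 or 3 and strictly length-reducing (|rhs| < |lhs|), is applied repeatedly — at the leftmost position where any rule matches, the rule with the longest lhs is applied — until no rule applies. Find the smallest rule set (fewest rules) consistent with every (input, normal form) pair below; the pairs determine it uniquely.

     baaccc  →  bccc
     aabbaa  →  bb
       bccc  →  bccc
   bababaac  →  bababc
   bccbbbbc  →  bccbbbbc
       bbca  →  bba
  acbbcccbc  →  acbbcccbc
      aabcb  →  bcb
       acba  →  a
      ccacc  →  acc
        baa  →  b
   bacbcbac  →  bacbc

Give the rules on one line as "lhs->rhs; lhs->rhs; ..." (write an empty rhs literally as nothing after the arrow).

aa->; ca->a; cba->

  | baaccc => bccc
  | aabbaa => bbaa => bb
  | bccc
  | bababaac => bababc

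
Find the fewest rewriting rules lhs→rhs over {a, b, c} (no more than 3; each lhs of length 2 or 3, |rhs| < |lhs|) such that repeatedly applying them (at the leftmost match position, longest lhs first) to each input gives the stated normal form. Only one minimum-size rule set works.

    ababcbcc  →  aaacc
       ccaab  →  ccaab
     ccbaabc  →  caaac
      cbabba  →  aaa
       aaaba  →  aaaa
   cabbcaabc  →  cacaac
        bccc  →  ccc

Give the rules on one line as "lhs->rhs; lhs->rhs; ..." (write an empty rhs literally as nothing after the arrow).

ba->a; bc->c; cb->a

  | ababcbcc => aabcbcc => aacbcc => aaacc
  | ccaab
  | ccbaabc => caaabc => caaac
  | cbabba => aabba => aaba => aaa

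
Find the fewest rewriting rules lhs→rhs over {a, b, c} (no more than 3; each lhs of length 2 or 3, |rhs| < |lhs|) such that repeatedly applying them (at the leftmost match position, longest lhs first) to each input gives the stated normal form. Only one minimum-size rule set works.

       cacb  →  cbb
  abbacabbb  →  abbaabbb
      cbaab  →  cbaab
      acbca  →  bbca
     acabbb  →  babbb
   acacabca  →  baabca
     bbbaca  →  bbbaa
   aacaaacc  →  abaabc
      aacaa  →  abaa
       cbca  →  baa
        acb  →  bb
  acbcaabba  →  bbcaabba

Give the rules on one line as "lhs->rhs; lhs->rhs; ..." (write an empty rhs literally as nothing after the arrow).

  | cacb => cbb
  | abbacabbb => abbaabbb
  | cbaab
  | acbca => bbca

ac->b; bac->ba; cbc->ba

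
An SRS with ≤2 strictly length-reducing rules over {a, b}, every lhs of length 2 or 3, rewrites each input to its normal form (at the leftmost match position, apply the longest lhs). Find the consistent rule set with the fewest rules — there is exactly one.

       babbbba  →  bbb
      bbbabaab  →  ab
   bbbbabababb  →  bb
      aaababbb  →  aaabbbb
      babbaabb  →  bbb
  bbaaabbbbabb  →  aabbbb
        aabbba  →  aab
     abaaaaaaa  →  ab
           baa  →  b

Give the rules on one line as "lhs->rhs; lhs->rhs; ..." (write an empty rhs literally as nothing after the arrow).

ba->b; bba->

  | babbbba => bbbbba => bbb
  | bbbabaab => bbaab => ab
  | bbbbabababb => bbbababb => bbabb => bb
  | aaababbb => aaabbbb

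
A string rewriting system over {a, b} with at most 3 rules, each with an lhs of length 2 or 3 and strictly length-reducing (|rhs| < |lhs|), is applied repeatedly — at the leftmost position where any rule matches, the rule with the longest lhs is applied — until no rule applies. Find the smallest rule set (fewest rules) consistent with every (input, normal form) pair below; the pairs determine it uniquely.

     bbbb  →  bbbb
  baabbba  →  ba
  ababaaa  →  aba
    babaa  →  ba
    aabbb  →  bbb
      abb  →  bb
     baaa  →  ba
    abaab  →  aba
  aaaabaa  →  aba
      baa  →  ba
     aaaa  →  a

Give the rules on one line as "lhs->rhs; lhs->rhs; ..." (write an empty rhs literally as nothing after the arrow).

  | bbbb
  | baabbba => babbba => babba => baba => baa => ba
  | ababaaa => abaaaa => abaaa => abaa => aba
  | babaa => baaa => baa => ba

aa->a; abb->bb; bab->ba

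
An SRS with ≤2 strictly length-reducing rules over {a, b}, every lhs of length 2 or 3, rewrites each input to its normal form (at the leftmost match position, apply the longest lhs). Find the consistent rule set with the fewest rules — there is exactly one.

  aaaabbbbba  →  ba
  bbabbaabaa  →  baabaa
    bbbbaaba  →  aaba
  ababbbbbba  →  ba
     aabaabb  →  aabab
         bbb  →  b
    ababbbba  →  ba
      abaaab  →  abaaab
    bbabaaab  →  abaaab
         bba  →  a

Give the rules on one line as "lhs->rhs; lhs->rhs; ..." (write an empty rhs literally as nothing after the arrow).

  | aaaabbbbba => aaabbbba => aabbba => abba => ba
  | bbabbaabaa => abbaabaa => baabaa
  | bbbbaaba => bbaaba => aaba
  | ababbbbbba => abbbbbba => bbbbba => bbba => ba

abb->b; bb->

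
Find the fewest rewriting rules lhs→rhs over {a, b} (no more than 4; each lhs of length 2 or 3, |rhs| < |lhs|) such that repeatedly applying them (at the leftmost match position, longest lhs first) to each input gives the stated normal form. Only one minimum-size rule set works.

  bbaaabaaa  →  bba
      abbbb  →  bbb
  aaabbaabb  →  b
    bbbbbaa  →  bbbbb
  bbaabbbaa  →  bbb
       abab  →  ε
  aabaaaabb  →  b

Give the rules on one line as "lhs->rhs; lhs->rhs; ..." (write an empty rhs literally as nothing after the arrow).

  | bbaaabaaa => bbabaaa => bbaaa => bba
  | abbbb => bbb
  | aaabbaabb => abbaabb => baabb => bab => b
  | bbbbbaa => bbbbb

aa->; aab->a; ab->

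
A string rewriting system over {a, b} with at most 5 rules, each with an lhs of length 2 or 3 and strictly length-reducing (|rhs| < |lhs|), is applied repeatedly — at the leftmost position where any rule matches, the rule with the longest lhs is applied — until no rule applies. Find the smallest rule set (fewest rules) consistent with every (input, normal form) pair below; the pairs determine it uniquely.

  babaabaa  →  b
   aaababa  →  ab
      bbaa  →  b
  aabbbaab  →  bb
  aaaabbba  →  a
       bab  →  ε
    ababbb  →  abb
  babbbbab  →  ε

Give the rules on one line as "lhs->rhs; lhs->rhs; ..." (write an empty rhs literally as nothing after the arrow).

  | babaabaa => aabaa => bbaa => aa => b
  | aaababa => bababa => aba => ab
  | bbaa => aa => b
  | aabbbaab => bbbbaab => bbaab => aab => bb

aa->b; ba->b; bab->; bba->a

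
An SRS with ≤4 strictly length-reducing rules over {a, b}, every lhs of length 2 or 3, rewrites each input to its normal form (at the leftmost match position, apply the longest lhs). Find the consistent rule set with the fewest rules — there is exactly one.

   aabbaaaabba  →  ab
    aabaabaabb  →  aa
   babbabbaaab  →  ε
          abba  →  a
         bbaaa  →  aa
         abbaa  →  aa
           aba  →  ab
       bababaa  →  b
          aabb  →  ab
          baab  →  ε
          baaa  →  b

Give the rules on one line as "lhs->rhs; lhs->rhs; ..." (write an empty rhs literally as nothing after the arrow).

aab->a; ba->b; bb->; bba->

  | aabbaaaabba => abaaaabba => abaaabba => abaabba => ababba => abbba => aba => ab
  | aabaabaabb => aaabaabb => aaaabb => aaab => aa
  | babbabbaaab => bbbabbaaab => babbaaab => bbbaaab => baaab => baab => bab => bb => ε
  | abba => a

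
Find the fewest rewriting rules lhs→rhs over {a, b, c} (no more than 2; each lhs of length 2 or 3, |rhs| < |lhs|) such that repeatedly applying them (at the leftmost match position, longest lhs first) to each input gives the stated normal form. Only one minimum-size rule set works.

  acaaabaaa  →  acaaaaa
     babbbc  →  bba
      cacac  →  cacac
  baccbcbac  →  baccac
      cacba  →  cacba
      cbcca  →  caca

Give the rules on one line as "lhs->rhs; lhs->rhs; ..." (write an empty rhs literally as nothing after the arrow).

ab->; bc->a

  | acaaabaaa => acaaaaa
  | babbbc => bbbc => bba
  | cacac
  | baccbcbac => baccabac => baccac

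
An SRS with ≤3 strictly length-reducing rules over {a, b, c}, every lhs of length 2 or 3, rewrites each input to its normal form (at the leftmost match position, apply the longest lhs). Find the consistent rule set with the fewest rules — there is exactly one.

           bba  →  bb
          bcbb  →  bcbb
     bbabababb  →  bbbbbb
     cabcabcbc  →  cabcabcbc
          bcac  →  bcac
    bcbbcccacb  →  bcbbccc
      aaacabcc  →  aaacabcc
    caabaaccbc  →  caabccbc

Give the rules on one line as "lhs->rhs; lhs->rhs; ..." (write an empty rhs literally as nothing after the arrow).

  | bba => bb
  | bcbb
  | bbabababb => bbbababb => bbbbabb => bbbbbb
  | cabcabcbc

acb->; ba->b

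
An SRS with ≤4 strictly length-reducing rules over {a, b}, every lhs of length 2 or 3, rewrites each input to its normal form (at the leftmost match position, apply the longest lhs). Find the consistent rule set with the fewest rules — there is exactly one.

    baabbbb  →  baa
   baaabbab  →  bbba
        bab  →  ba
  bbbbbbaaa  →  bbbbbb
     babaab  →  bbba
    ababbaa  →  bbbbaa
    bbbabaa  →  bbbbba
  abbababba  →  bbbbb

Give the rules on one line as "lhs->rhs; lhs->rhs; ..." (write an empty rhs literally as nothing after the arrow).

  | baabbbb => baabbb => baabb => baab => baa
  | baaabbab => bbbab => bbba
  | bab => ba
  | bbbbbbaaa => bbbbbb

aaa->; ab->a; aba->bb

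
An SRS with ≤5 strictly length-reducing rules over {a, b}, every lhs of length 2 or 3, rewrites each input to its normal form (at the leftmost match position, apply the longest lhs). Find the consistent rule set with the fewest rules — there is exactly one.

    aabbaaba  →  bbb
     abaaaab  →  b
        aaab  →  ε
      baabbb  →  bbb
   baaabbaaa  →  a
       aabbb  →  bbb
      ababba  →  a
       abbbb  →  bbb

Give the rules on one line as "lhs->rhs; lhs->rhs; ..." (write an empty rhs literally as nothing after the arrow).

  | aabbaaba => bbaaba => bbaba => bbba => bbb
  | abaaaab => aaaab => aab => b
  | aaab => ab => ε
  | baabbb => aabbb => bbb

aa->; ab->; ba->a; bba->bb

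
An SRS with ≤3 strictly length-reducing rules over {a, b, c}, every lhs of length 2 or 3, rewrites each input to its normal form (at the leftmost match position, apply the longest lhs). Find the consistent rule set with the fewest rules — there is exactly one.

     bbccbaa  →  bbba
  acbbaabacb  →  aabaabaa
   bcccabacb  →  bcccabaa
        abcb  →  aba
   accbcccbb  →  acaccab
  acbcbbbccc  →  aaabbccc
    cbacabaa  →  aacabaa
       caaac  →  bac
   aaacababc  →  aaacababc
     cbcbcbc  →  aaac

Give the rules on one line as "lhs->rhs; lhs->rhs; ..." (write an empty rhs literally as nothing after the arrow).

  | bbccbaa => bbcaaa => bbba
  | acbbaabacb => aabaabacb => aabaabaa
  | bcccabacb => bcccabaa
  | abcb => aba

caa->b; cb->a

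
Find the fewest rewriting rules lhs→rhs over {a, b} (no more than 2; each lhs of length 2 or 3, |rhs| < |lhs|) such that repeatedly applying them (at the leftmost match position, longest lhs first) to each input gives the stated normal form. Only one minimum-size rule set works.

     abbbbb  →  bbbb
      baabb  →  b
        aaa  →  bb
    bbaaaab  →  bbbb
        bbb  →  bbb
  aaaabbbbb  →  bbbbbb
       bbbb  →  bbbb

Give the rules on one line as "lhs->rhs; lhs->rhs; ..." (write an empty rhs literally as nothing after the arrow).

aaa->bb; ab->

  | abbbbb => bbbb
  | baabb => bab => b
  | aaa => bb
  | bbaaaab => bbbbab => bbbb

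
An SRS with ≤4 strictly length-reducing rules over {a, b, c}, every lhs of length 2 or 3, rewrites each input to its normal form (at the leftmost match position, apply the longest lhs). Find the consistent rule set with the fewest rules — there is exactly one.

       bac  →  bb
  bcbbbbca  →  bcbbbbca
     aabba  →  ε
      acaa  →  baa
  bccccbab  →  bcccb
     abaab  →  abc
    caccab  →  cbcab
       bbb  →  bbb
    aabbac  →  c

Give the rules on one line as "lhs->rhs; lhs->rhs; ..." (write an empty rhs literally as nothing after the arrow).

  | bac => bb
  | bcbbbbca
  | aabba => cba => ε
  | acaa => baa

aab->c; ac->b; cba->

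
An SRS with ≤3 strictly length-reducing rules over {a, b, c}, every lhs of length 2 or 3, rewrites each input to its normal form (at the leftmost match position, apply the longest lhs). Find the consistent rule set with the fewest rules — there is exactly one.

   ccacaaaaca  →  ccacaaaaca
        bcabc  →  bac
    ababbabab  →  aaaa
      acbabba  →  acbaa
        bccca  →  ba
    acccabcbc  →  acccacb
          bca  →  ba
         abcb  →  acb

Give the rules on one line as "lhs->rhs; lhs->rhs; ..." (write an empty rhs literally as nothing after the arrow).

ab->a; bc->b

  | ccacaaaaca
  | bcabc => babc => bac
  | ababbabab => aabbabab => aababab => aaabab => aaaab => aaaa
  | acbabba => acbaba => acbaa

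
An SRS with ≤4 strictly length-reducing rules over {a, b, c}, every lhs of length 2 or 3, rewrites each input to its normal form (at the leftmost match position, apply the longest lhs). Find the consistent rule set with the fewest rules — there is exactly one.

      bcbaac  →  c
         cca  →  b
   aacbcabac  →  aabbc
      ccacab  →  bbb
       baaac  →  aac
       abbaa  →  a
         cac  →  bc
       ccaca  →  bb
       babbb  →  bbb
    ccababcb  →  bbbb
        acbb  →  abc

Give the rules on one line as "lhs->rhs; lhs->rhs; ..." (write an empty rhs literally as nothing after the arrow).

  | bcbaac => bbaac => bac => c
  | cca => cb => b
  | aacbcabac => aabcabac => aabbbac => aabbc
  | ccacab => cbcab => bcab => bbb

ba->; ca->b; cb->b; cbb->bc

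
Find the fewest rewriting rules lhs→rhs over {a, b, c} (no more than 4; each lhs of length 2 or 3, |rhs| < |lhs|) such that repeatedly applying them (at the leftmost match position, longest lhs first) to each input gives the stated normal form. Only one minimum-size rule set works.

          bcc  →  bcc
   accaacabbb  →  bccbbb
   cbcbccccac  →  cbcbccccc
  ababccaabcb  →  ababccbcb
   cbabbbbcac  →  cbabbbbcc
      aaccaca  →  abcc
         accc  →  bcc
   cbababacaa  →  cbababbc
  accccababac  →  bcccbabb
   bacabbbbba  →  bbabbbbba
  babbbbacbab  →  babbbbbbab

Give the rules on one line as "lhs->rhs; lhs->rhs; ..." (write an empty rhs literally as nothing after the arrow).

ac->b; baa->bc; ca->c

  | bcc
  | accaacabbb => bcaacabbb => bcacabbb => bccabbb => bccbbb
  | cbcbccccac => cbcbccccc
  | ababccaabcb => ababccabcb => ababccbcb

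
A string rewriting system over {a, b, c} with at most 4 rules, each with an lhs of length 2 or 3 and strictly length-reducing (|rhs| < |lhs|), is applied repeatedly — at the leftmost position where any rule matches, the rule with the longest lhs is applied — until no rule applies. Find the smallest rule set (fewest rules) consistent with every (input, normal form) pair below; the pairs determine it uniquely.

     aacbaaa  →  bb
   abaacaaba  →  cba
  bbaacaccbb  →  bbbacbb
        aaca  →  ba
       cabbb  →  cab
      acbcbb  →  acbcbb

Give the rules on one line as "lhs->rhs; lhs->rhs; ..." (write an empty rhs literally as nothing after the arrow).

aaa->; aac->b; abb->ca; cc->c

  | aacbaaa => bbaaa => bb
  | abaacaaba => abbaaba => caaaba => cba
  | bbaacaccbb => bbbaccbb => bbbacbb
  | aaca => ba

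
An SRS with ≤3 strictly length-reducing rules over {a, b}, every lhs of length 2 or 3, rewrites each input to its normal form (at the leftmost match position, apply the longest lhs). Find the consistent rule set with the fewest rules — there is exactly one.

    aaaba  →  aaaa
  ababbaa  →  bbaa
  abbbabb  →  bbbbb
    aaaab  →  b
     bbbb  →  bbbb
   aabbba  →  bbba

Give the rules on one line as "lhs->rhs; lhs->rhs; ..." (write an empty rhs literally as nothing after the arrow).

  | aaaba => aaaa
  | ababbaa => aabbaa => abbaa => bbaa
  | abbbabb => bbbabb => bbbbb
  | aaaab => aaab => aab => ab => b

ab->b; aba->aa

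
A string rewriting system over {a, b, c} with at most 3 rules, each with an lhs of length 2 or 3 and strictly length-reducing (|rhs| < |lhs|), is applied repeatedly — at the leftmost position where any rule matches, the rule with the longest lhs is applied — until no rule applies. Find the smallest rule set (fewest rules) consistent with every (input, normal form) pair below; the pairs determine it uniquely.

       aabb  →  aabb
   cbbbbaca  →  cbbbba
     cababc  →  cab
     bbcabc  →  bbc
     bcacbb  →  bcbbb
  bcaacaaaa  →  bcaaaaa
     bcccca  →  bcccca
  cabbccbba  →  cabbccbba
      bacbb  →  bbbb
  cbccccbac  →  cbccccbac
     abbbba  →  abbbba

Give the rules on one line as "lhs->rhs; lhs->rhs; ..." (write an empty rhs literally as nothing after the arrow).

abc->; aca->a; acb->bb

  | aabb
  | cbbbbaca => cbbbba
  | cababc => cab
  | bbcabc => bbc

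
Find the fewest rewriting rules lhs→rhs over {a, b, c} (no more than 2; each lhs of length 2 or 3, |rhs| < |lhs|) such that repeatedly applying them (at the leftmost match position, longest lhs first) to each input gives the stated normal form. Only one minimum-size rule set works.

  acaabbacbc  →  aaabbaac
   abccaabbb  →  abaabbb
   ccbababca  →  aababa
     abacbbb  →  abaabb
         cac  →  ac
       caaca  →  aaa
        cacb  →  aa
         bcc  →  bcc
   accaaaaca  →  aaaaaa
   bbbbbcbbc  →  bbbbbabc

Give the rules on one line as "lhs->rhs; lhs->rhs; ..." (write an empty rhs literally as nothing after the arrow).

  | acaabbacbc => aaabbacbc => aaabbaac
  | abccaabbb => abcaabbb => abaabbb
  | ccbababca => caababca => aababca => aababa
  | abacbbb => abaabb

ca->a; cb->a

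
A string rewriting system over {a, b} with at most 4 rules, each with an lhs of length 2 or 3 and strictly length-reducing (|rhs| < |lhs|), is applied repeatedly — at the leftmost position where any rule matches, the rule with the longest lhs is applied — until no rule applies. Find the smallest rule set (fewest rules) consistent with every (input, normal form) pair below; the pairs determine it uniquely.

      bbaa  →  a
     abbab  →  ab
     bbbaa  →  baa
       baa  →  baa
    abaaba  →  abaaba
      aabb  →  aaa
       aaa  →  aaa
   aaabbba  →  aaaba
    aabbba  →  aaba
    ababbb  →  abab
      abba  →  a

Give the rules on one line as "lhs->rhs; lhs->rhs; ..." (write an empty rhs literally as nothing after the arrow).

bb->a; bba->; bbb->b

  | bbaa => a
  | abbab => ab
  | bbbaa => baa
  | baa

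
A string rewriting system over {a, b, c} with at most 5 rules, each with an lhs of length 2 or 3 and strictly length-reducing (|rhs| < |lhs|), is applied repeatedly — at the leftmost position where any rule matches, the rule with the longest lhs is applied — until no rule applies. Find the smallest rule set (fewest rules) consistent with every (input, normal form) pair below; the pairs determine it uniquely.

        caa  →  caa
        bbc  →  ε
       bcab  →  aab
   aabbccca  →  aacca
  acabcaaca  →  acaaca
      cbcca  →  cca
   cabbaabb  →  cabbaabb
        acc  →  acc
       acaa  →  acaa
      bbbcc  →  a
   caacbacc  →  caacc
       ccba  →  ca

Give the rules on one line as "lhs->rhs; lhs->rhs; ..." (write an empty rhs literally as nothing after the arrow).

  | caa
  | bbc => ε
  | bcab => aab
  | aabbccca => aacca

aaa->aa; bbc->; bc->a; cb->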